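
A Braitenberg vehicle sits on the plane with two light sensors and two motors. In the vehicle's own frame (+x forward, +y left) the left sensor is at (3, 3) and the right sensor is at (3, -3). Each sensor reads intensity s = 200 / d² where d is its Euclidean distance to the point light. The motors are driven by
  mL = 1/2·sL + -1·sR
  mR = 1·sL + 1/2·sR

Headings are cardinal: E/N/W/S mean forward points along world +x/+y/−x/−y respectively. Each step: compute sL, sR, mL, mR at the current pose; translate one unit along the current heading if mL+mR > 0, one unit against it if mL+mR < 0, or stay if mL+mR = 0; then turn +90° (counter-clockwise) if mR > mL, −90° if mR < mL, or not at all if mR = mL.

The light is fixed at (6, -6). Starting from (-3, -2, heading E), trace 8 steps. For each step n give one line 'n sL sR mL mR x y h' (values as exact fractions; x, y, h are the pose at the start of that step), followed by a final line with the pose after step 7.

0 40/17 200/37 -2660/629 3180/629 -3 -2 E
1 20/17 100/37 -1330/629 1590/629 -2 -2 N
2 8/5 40/37 -52/185 396/185 -2 -1 W
3 5 50/37 85/74 210/37 -3 -1 S
4 40/17 200/37 -2660/629 3180/629 -3 -2 E
5 20/17 100/37 -1330/629 1590/629 -2 -2 N
6 8/5 40/37 -52/185 396/185 -2 -1 W
7 5 50/37 85/74 210/37 -3 -1 S
final -3 -2 E

n=0: pose=(-3,-2,E); sL=40/17, sR=200/37; mL=-2660/629, mR=3180/629; mL+mR=520/629 → advance +1; mR−mL=5840/629 → turn +1·90°
n=1: pose=(-2,-2,N); sL=20/17, sR=100/37; mL=-1330/629, mR=1590/629; mL+mR=260/629 → advance +1; mR−mL=2920/629 → turn +1·90°
n=2: pose=(-2,-1,W); sL=8/5, sR=40/37; mL=-52/185, mR=396/185; mL+mR=344/185 → advance +1; mR−mL=448/185 → turn +1·90°
n=3: pose=(-3,-1,S); sL=5, sR=50/37; mL=85/74, mR=210/37; mL+mR=505/74 → advance +1; mR−mL=335/74 → turn +1·90°
n=4: pose=(-3,-2,E); sL=40/17, sR=200/37; mL=-2660/629, mR=3180/629; mL+mR=520/629 → advance +1; mR−mL=5840/629 → turn +1·90°
n=5: pose=(-2,-2,N); sL=20/17, sR=100/37; mL=-1330/629, mR=1590/629; mL+mR=260/629 → advance +1; mR−mL=2920/629 → turn +1·90°
n=6: pose=(-2,-1,W); sL=8/5, sR=40/37; mL=-52/185, mR=396/185; mL+mR=344/185 → advance +1; mR−mL=448/185 → turn +1·90°
n=7: pose=(-3,-1,S); sL=5, sR=50/37; mL=85/74, mR=210/37; mL+mR=505/74 → advance +1; mR−mL=335/74 → turn +1·90°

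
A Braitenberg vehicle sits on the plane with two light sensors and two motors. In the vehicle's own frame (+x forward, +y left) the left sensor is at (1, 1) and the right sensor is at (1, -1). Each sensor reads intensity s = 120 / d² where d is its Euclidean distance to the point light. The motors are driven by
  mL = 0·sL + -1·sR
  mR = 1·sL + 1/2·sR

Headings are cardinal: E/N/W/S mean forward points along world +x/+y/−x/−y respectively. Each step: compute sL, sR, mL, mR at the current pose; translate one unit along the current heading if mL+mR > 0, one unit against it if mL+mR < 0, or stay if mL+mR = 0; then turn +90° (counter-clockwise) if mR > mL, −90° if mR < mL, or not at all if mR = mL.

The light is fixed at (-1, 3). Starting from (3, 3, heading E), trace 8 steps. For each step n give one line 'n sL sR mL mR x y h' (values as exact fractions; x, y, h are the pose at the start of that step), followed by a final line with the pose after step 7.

n=0: pose=(3,3,E); sL=60/13, sR=60/13; mL=-60/13, mR=90/13; mL+mR=30/13 → advance +1; mR−mL=150/13 → turn +1·90°
n=1: pose=(4,3,N); sL=120/17, sR=120/37; mL=-120/37, mR=5460/629; mL+mR=3420/629 → advance +1; mR−mL=7500/629 → turn +1·90°
n=2: pose=(4,4,W); sL=15/2, sR=6; mL=-6, mR=21/2; mL+mR=9/2 → advance +1; mR−mL=33/2 → turn +1·90°
n=3: pose=(3,4,S); sL=24/5, sR=40/3; mL=-40/3, mR=172/15; mL+mR=-28/15 → advance -1; mR−mL=124/5 → turn +1·90°
n=4: pose=(3,5,E); sL=60/17, sR=60/13; mL=-60/13, mR=1290/221; mL+mR=270/221 → advance +1; mR−mL=2310/221 → turn +1·90°
n=5: pose=(4,5,N); sL=24/5, sR=8/3; mL=-8/3, mR=92/15; mL+mR=52/15 → advance +1; mR−mL=44/5 → turn +1·90°
n=6: pose=(4,6,W); sL=6, sR=15/4; mL=-15/4, mR=63/8; mL+mR=33/8 → advance +1; mR−mL=93/8 → turn +1·90°
n=7: pose=(3,6,S); sL=120/29, sR=120/13; mL=-120/13, mR=3300/377; mL+mR=-180/377 → advance -1; mR−mL=6780/377 → turn +1·90°

0 60/13 60/13 -60/13 90/13 3 3 E
1 120/17 120/37 -120/37 5460/629 4 3 N
2 15/2 6 -6 21/2 4 4 W
3 24/5 40/3 -40/3 172/15 3 4 S
4 60/17 60/13 -60/13 1290/221 3 5 E
5 24/5 8/3 -8/3 92/15 4 5 N
6 6 15/4 -15/4 63/8 4 6 W
7 120/29 120/13 -120/13 3300/377 3 6 S
final 3 7 E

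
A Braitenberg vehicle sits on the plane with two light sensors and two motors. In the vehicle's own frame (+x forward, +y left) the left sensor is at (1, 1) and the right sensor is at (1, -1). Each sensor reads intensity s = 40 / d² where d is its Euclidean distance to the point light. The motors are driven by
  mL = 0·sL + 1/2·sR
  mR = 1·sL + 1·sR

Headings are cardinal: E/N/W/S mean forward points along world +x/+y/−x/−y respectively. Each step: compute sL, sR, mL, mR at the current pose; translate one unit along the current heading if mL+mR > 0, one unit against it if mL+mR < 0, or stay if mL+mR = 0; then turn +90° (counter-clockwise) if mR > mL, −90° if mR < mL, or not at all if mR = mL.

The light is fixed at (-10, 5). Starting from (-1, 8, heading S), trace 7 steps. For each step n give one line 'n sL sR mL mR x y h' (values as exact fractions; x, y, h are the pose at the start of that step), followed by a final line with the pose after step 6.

n=0: pose=(-1,8,S); sL=5/13, sR=10/17; mL=5/17, mR=215/221; mL+mR=280/221 → advance +1; mR−mL=150/221 → turn +1·90°
n=1: pose=(-1,7,E); sL=40/109, sR=40/101; mL=20/101, mR=8400/11009; mL+mR=10580/11009 → advance +1; mR−mL=6220/11009 → turn +1·90°
n=2: pose=(0,7,N); sL=4/9, sR=4/13; mL=2/13, mR=88/117; mL+mR=106/117 → advance +1; mR−mL=70/117 → turn +1·90°
n=3: pose=(0,8,W); sL=8/17, sR=40/97; mL=20/97, mR=1456/1649; mL+mR=1796/1649 → advance +1; mR−mL=1116/1649 → turn +1·90°
n=4: pose=(-1,8,S); sL=5/13, sR=10/17; mL=5/17, mR=215/221; mL+mR=280/221 → advance +1; mR−mL=150/221 → turn +1·90°
n=5: pose=(-1,7,E); sL=40/109, sR=40/101; mL=20/101, mR=8400/11009; mL+mR=10580/11009 → advance +1; mR−mL=6220/11009 → turn +1·90°
n=6: pose=(0,7,N); sL=4/9, sR=4/13; mL=2/13, mR=88/117; mL+mR=106/117 → advance +1; mR−mL=70/117 → turn +1·90°

0 5/13 10/17 5/17 215/221 -1 8 S
1 40/109 40/101 20/101 8400/11009 -1 7 E
2 4/9 4/13 2/13 88/117 0 7 N
3 8/17 40/97 20/97 1456/1649 0 8 W
4 5/13 10/17 5/17 215/221 -1 8 S
5 40/109 40/101 20/101 8400/11009 -1 7 E
6 4/9 4/13 2/13 88/117 0 7 N
final 0 8 W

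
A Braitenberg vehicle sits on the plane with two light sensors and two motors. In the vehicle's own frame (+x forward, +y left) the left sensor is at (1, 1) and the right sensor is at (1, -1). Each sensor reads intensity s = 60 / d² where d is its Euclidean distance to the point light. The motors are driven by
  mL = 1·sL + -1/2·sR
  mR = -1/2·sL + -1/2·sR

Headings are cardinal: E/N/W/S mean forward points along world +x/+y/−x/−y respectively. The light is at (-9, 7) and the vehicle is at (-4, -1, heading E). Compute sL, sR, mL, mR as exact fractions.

12/17 20/39 298/663 -404/663

left sensor world pos  = (-3, 0); dL² = 85
right sensor world pos = (-3, -2); dR² = 117
sL = 60/85 = 12/17
sR = 60/117 = 20/39
mL = 1·sL + -1/2·sR = 298/663
mR = -1/2·sL + -1/2·sR = -404/663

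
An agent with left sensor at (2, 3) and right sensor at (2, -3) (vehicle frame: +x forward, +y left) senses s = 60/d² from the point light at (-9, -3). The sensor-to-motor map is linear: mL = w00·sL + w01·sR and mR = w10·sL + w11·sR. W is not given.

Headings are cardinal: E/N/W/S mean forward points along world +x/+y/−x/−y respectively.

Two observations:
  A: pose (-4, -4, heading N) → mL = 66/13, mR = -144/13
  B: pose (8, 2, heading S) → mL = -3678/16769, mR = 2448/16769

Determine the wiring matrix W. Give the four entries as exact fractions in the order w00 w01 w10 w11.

1/2 -1 -1 1

obs A: pose=(-4,-4,N) → sL=12, sR=12/13, mL=66/13, mR=-144/13
obs B: pose=(8,2,S) → sL=60/409, sR=12/41, mL=-3678/16769, mR=2448/16769
sensor matrix S = [[12, 12/13], [60/409, 12/41]]; det S = 736128/217997
solve [mL_A; mL_B] = S·[w00; w01] and [mR_A; mR_B] = S·[w10; w11]:
  w00 = 1/2, w01 = -1, w10 = -1, w11 = 1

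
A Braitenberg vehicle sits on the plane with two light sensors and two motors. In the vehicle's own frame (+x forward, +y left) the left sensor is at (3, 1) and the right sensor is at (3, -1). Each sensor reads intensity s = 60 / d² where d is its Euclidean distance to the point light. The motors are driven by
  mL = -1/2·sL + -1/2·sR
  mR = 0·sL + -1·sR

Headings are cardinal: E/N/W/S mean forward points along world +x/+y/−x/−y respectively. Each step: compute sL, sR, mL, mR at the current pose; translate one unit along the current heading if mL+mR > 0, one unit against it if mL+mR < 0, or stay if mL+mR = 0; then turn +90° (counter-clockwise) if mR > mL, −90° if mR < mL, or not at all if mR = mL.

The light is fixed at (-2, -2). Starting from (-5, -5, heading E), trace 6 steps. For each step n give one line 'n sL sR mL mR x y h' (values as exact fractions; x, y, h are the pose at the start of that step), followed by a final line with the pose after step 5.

0 15 15/4 -75/8 -15/4 -5 -5 E
1 12/5 20/3 -68/15 -20/3 -6 -5 N
2 6 30/13 -54/13 -30/13 -6 -6 E
3 60/37 60/17 -1620/629 -60/17 -7 -6 N
4 3 3/2 -9/4 -3/2 -7 -7 E
5 60/53 60/29 -2460/1537 -60/29 -8 -7 N
final -8 -8 E

n=0: pose=(-5,-5,E); sL=15, sR=15/4; mL=-75/8, mR=-15/4; mL+mR=-105/8 → advance -1; mR−mL=45/8 → turn +1·90°
n=1: pose=(-6,-5,N); sL=12/5, sR=20/3; mL=-68/15, mR=-20/3; mL+mR=-56/5 → advance -1; mR−mL=-32/15 → turn -1·90°
n=2: pose=(-6,-6,E); sL=6, sR=30/13; mL=-54/13, mR=-30/13; mL+mR=-84/13 → advance -1; mR−mL=24/13 → turn +1·90°
n=3: pose=(-7,-6,N); sL=60/37, sR=60/17; mL=-1620/629, mR=-60/17; mL+mR=-3840/629 → advance -1; mR−mL=-600/629 → turn -1·90°
n=4: pose=(-7,-7,E); sL=3, sR=3/2; mL=-9/4, mR=-3/2; mL+mR=-15/4 → advance -1; mR−mL=3/4 → turn +1·90°
n=5: pose=(-8,-7,N); sL=60/53, sR=60/29; mL=-2460/1537, mR=-60/29; mL+mR=-5640/1537 → advance -1; mR−mL=-720/1537 → turn -1·90°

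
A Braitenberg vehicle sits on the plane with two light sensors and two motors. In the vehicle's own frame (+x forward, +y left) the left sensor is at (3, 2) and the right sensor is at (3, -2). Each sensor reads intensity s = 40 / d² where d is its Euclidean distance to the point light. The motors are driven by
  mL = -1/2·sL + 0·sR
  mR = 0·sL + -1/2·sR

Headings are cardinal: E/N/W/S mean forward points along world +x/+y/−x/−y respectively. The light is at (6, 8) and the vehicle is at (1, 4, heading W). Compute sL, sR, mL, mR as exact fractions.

2/5 10/17 -1/5 -5/17

left sensor world pos  = (-2, 2); dL² = 100
right sensor world pos = (-2, 6); dR² = 68
sL = 40/100 = 2/5
sR = 40/68 = 10/17
mL = -1/2·sL + 0·sR = -1/5
mR = 0·sL + -1/2·sR = -5/17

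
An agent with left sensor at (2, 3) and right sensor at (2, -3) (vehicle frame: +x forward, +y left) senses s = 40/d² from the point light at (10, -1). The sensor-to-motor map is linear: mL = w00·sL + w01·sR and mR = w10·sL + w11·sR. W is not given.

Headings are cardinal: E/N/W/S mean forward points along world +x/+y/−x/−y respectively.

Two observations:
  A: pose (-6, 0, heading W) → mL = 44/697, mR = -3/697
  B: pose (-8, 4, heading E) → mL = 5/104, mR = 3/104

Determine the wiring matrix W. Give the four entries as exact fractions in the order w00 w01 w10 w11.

1 -1/2 -1 1

obs A: pose=(-6,0,W) → sL=5/41, sR=2/17, mL=44/697, mR=-3/697
obs B: pose=(-8,4,E) → sL=1/8, sR=2/13, mL=5/104, mR=3/104
sensor matrix S = [[5/41, 2/17], [1/8, 2/13]]; det S = 147/36244
solve [mL_A; mL_B] = S·[w00; w01] and [mR_A; mR_B] = S·[w10; w11]:
  w00 = 1, w01 = -1/2, w10 = -1, w11 = 1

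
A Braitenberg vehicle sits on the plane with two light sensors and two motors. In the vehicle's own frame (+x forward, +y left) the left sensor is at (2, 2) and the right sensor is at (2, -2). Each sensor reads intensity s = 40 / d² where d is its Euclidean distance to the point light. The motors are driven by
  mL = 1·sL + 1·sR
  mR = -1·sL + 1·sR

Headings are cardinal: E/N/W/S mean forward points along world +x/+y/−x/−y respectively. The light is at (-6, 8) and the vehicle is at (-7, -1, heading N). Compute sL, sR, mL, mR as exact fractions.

left sensor world pos  = (-9, 1); dL² = 58
right sensor world pos = (-5, 1); dR² = 50
sL = 40/58 = 20/29
sR = 40/50 = 4/5
mL = 1·sL + 1·sR = 216/145
mR = -1·sL + 1·sR = 16/145

20/29 4/5 216/145 16/145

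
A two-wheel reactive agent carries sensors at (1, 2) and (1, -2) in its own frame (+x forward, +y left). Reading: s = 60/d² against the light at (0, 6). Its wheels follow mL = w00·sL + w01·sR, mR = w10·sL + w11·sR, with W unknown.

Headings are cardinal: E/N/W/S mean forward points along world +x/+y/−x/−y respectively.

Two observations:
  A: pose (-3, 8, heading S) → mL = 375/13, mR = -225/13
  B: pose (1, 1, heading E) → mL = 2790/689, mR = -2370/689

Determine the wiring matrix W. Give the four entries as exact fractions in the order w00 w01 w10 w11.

obs A: pose=(-3,8,S) → sL=30, sR=30/13, mL=375/13, mR=-225/13
obs B: pose=(1,1,E) → sL=60/13, sR=60/53, mL=2790/689, mR=-2370/689
sensor matrix S = [[30, 30/13], [60/13, 60/53]]; det S = 208800/8957
solve [mL_A; mL_B] = S·[w00; w01] and [mR_A; mR_B] = S·[w10; w11]:
  w00 = 1, w01 = -1/2, w10 = -1/2, w11 = -1

1 -1/2 -1/2 -1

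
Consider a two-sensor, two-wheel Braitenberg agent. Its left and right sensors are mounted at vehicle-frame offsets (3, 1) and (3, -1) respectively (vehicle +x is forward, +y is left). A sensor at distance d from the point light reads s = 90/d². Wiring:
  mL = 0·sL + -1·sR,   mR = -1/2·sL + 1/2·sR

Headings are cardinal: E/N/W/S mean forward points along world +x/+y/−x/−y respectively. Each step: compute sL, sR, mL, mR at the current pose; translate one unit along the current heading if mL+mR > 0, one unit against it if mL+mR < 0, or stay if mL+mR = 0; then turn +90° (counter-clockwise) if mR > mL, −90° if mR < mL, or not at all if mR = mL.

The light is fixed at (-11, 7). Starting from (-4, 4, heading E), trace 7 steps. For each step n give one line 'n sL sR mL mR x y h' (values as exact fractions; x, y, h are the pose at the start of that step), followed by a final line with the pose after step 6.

n=0: pose=(-4,4,E); sL=45/52, sR=45/58; mL=-45/58, mR=-135/3016; mL+mR=-2475/3016 → advance -1; mR−mL=2205/3016 → turn +1·90°
n=1: pose=(-5,4,N); sL=18/5, sR=90/49; mL=-90/49, mR=-216/245; mL+mR=-666/245 → advance -1; mR−mL=234/245 → turn +1·90°
n=2: pose=(-5,3,W); sL=45/17, sR=5; mL=-5, mR=20/17; mL+mR=-65/17 → advance -1; mR−mL=105/17 → turn +1·90°
n=3: pose=(-4,3,S); sL=90/113, sR=18/17; mL=-18/17, mR=252/1921; mL+mR=-1782/1921 → advance -1; mR−mL=2286/1921 → turn +1·90°
n=4: pose=(-4,4,E); sL=45/52, sR=45/58; mL=-45/58, mR=-135/3016; mL+mR=-2475/3016 → advance -1; mR−mL=2205/3016 → turn +1·90°
n=5: pose=(-5,4,N); sL=18/5, sR=90/49; mL=-90/49, mR=-216/245; mL+mR=-666/245 → advance -1; mR−mL=234/245 → turn +1·90°
n=6: pose=(-5,3,W); sL=45/17, sR=5; mL=-5, mR=20/17; mL+mR=-65/17 → advance -1; mR−mL=105/17 → turn +1·90°

0 45/52 45/58 -45/58 -135/3016 -4 4 E
1 18/5 90/49 -90/49 -216/245 -5 4 N
2 45/17 5 -5 20/17 -5 3 W
3 90/113 18/17 -18/17 252/1921 -4 3 S
4 45/52 45/58 -45/58 -135/3016 -4 4 E
5 18/5 90/49 -90/49 -216/245 -5 4 N
6 45/17 5 -5 20/17 -5 3 W
final -4 3 S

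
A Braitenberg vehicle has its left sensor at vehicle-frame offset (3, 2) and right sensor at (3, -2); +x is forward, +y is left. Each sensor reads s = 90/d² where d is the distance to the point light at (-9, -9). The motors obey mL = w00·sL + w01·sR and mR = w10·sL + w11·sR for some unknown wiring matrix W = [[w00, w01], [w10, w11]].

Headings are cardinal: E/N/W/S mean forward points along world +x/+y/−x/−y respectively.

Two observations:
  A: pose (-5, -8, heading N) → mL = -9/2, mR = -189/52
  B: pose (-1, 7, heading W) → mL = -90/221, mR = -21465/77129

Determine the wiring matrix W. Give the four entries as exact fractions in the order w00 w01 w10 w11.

-1 0 -1 1/2

obs A: pose=(-5,-8,N) → sL=9/2, sR=45/26, mL=-9/2, mR=-189/52
obs B: pose=(-1,7,W) → sL=90/221, sR=90/349, mL=-90/221, mR=-21465/77129
sensor matrix S = [[9/2, 45/26], [90/221, 90/349]]; det S = 456840/1002677
solve [mL_A; mL_B] = S·[w00; w01] and [mR_A; mR_B] = S·[w10; w11]:
  w00 = -1, w01 = 0, w10 = -1, w11 = 1/2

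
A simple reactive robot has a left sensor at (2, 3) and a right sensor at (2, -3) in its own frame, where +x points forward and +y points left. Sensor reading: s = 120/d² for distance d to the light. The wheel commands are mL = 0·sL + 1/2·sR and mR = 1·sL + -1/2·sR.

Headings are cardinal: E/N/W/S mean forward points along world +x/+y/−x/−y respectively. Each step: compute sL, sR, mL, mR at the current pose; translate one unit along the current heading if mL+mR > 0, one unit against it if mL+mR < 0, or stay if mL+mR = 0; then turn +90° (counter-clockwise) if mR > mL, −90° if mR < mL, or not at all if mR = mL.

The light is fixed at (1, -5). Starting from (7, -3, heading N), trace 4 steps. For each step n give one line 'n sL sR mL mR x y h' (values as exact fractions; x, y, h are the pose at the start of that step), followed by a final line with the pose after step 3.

0 24/5 120/97 60/97 2028/485 7 -3 N
1 15/2 30/13 15/13 165/26 7 -2 W
2 24/13 24 12 -132/13 6 -2 S
3 12 60/17 30/17 174/17 6 -3 W
final 5 -3 S

n=0: pose=(7,-3,N); sL=24/5, sR=120/97; mL=60/97, mR=2028/485; mL+mR=24/5 → advance +1; mR−mL=1728/485 → turn +1·90°
n=1: pose=(7,-2,W); sL=15/2, sR=30/13; mL=15/13, mR=165/26; mL+mR=15/2 → advance +1; mR−mL=135/26 → turn +1·90°
n=2: pose=(6,-2,S); sL=24/13, sR=24; mL=12, mR=-132/13; mL+mR=24/13 → advance +1; mR−mL=-288/13 → turn -1·90°
n=3: pose=(6,-3,W); sL=12, sR=60/17; mL=30/17, mR=174/17; mL+mR=12 → advance +1; mR−mL=144/17 → turn +1·90°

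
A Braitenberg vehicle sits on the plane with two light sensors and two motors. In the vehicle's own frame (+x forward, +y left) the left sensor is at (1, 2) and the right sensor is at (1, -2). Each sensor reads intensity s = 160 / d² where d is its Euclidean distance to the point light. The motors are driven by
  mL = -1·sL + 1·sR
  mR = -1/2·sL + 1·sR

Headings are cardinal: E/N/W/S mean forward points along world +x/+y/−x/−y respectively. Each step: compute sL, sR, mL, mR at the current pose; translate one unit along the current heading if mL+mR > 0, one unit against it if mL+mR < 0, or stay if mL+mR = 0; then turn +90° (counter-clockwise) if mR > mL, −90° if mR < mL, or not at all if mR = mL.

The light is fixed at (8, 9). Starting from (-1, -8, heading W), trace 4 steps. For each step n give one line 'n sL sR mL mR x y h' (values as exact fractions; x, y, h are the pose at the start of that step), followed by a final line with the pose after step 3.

n=0: pose=(-1,-8,W); sL=160/461, sR=32/65; mL=4352/29965, mR=9552/29965; mL+mR=13904/29965 → advance +1; mR−mL=80/461 → turn +1·90°
n=1: pose=(-2,-8,S); sL=40/97, sR=40/117; mL=-800/11349, mR=1540/11349; mL+mR=740/11349 → advance +1; mR−mL=20/97 → turn +1·90°
n=2: pose=(-2,-9,E); sL=160/337, sR=160/481; mL=-23040/162097, mR=15440/162097; mL+mR=-7600/162097 → advance -1; mR−mL=80/337 → turn +1·90°
n=3: pose=(-3,-9,N); sL=80/229, sR=16/37; mL=704/8473, mR=2184/8473; mL+mR=2888/8473 → advance +1; mR−mL=40/229 → turn +1·90°

0 160/461 32/65 4352/29965 9552/29965 -1 -8 W
1 40/97 40/117 -800/11349 1540/11349 -2 -8 S
2 160/337 160/481 -23040/162097 15440/162097 -2 -9 E
3 80/229 16/37 704/8473 2184/8473 -3 -9 N
final -3 -8 W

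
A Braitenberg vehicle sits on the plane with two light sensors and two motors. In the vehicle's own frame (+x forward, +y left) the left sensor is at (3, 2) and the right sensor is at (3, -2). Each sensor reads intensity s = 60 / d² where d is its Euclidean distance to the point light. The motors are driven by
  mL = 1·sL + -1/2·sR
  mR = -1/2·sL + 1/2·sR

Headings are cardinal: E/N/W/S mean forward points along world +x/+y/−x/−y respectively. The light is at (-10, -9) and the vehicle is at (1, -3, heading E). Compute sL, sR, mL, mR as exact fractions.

3/13 15/53 123/1378 18/689

left sensor world pos  = (4, -1); dL² = 260
right sensor world pos = (4, -5); dR² = 212
sL = 60/260 = 3/13
sR = 60/212 = 15/53
mL = 1·sL + -1/2·sR = 123/1378
mR = -1/2·sL + 1/2·sR = 18/689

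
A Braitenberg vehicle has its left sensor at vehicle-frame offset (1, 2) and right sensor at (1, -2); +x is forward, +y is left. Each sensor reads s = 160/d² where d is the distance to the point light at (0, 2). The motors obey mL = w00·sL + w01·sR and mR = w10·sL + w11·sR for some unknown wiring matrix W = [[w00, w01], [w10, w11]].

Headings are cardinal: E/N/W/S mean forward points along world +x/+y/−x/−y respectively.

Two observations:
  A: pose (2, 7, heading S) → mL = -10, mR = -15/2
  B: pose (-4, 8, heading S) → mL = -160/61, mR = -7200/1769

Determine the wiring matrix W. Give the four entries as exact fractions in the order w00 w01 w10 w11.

obs A: pose=(2,7,S) → sL=5, sR=10, mL=-10, mR=-15/2
obs B: pose=(-4,8,S) → sL=160/29, sR=160/61, mL=-160/61, mR=-7200/1769
sensor matrix S = [[5, 10], [160/29, 160/61]]; det S = -74400/1769
solve [mL_A; mL_B] = S·[w00; w01] and [mR_A; mR_B] = S·[w10; w11]:
  w00 = 0, w01 = -1, w10 = -1/2, w11 = -1/2

0 -1 -1/2 -1/2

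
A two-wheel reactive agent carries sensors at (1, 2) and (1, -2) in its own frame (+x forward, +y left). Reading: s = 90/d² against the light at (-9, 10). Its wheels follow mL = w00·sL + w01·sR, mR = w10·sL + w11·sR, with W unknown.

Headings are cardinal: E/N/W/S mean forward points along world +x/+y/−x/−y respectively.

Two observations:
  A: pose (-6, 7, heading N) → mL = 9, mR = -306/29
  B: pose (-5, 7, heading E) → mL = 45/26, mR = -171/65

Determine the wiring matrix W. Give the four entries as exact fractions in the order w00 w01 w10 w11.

1/2 0 -1/2 -1/2

obs A: pose=(-6,7,N) → sL=18, sR=90/29, mL=9, mR=-306/29
obs B: pose=(-5,7,E) → sL=45/13, sR=9/5, mL=45/26, mR=-171/65
sensor matrix S = [[18, 90/29], [45/13, 9/5]]; det S = 40824/1885
solve [mL_A; mL_B] = S·[w00; w01] and [mR_A; mR_B] = S·[w10; w11]:
  w00 = 1/2, w01 = 0, w10 = -1/2, w11 = -1/2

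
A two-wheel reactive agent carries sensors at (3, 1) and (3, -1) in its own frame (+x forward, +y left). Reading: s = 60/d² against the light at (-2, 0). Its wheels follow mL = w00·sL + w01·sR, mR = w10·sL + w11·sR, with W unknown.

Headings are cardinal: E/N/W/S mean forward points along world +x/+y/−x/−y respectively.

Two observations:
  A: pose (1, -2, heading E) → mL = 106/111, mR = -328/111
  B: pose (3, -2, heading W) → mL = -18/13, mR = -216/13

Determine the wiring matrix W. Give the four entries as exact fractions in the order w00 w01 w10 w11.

obs A: pose=(1,-2,E) → sL=60/37, sR=4/3, mL=106/111, mR=-328/111
obs B: pose=(3,-2,W) → sL=60/13, sR=12, mL=-18/13, mR=-216/13
sensor matrix S = [[60/37, 4/3], [60/13, 12]]; det S = 6400/481
solve [mL_A; mL_B] = S·[w00; w01] and [mR_A; mR_B] = S·[w10; w11]:
  w00 = 1, w01 = -1/2, w10 = -1, w11 = -1

1 -1/2 -1 -1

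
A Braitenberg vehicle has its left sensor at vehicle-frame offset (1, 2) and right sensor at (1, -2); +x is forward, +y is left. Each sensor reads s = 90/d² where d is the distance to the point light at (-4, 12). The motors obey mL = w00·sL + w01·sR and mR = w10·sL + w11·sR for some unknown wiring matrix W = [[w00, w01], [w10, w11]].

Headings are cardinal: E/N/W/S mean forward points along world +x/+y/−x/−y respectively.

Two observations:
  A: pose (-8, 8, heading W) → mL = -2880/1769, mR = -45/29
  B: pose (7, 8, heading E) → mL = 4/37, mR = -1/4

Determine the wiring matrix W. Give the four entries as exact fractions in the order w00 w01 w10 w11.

1 -1 0 -1/2

obs A: pose=(-8,8,W) → sL=90/61, sR=90/29, mL=-2880/1769, mR=-45/29
obs B: pose=(7,8,E) → sL=45/74, sR=1/2, mL=4/37, mR=-1/4
sensor matrix S = [[90/61, 90/29], [45/74, 1/2]]; det S = -75240/65453
solve [mL_A; mL_B] = S·[w00; w01] and [mR_A; mR_B] = S·[w10; w11]:
  w00 = 1, w01 = -1, w10 = 0, w11 = -1/2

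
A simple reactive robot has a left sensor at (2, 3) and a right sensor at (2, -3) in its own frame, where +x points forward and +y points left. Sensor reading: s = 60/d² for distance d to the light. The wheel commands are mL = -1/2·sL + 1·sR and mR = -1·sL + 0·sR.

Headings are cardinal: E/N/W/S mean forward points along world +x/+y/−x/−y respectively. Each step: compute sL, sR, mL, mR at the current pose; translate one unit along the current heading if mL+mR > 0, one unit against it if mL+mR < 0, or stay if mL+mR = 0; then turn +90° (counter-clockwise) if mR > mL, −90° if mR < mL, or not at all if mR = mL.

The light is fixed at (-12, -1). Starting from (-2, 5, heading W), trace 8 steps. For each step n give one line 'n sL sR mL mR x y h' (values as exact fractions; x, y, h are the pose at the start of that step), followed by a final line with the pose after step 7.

n=0: pose=(-2,5,W); sL=60/73, sR=12/29; mL=6/2117, mR=-60/73; mL+mR=-1734/2117 → advance -1; mR−mL=-1746/2117 → turn -1·90°
n=1: pose=(-1,5,N); sL=15/32, sR=3/13; mL=-3/832, mR=-15/32; mL+mR=-393/832 → advance -1; mR−mL=-387/832 → turn -1·90°
n=2: pose=(-1,4,E); sL=60/233, sR=60/173; mL=8790/40309, mR=-60/233; mL+mR=-1590/40309 → advance -1; mR−mL=-19170/40309 → turn -1·90°
n=3: pose=(-2,4,S); sL=30/89, sR=30/29; mL=2235/2581, mR=-30/89; mL+mR=1365/2581 → advance +1; mR−mL=-3105/2581 → turn -1·90°
n=4: pose=(-2,3,W); sL=12/13, sR=60/113; mL=102/1469, mR=-12/13; mL+mR=-1254/1469 → advance -1; mR−mL=-1458/1469 → turn -1·90°
n=5: pose=(-1,3,N); sL=3/5, sR=15/58; mL=-6/145, mR=-3/5; mL+mR=-93/145 → advance -1; mR−mL=-81/145 → turn -1·90°
n=6: pose=(-1,2,E); sL=12/41, sR=60/169; mL=1446/6929, mR=-12/41; mL+mR=-582/6929 → advance -1; mR−mL=-3474/6929 → turn -1·90°
n=7: pose=(-2,2,S); sL=6/17, sR=6/5; mL=87/85, mR=-6/17; mL+mR=57/85 → advance +1; mR−mL=-117/85 → turn -1·90°

0 60/73 12/29 6/2117 -60/73 -2 5 W
1 15/32 3/13 -3/832 -15/32 -1 5 N
2 60/233 60/173 8790/40309 -60/233 -1 4 E
3 30/89 30/29 2235/2581 -30/89 -2 4 S
4 12/13 60/113 102/1469 -12/13 -2 3 W
5 3/5 15/58 -6/145 -3/5 -1 3 N
6 12/41 60/169 1446/6929 -12/41 -1 2 E
7 6/17 6/5 87/85 -6/17 -2 2 S
final -2 1 W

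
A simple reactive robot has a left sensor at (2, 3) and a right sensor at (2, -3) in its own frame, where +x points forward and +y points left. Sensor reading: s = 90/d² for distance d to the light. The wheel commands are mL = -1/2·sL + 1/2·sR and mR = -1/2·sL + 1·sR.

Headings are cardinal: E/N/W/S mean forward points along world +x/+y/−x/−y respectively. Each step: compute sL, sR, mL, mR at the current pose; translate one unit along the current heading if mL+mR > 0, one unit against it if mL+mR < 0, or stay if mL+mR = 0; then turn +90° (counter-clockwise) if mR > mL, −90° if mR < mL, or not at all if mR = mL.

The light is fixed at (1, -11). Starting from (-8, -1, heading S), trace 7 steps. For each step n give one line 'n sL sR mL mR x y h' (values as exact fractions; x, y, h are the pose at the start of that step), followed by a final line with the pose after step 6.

n=0: pose=(-8,-1,S); sL=9/10, sR=45/104; mL=-243/1040, mR=-9/520; mL+mR=-261/1040 → advance -1; mR−mL=45/208 → turn +1·90°
n=1: pose=(-8,0,E); sL=18/49, sR=90/113; mL=1188/5537, mR=3393/5537; mL+mR=4581/5537 → advance +1; mR−mL=45/113 → turn +1·90°
n=2: pose=(-7,0,N); sL=9/29, sR=45/97; mL=216/2813, mR=1737/5626; mL+mR=2169/5626 → advance +1; mR−mL=45/194 → turn +1·90°
n=3: pose=(-7,1,W); sL=90/181, sR=18/65; mL=-1296/11765, mR=333/11765; mL+mR=-963/11765 → advance -1; mR−mL=9/65 → turn +1·90°
n=4: pose=(-6,1,S); sL=45/58, sR=9/20; mL=-189/1160, mR=9/145; mL+mR=-117/1160 → advance -1; mR−mL=9/40 → turn +1·90°
n=5: pose=(-6,2,E); sL=90/281, sR=18/25; mL=1404/7025, mR=3933/7025; mL+mR=5337/7025 → advance +1; mR−mL=9/25 → turn +1·90°
n=6: pose=(-5,2,N); sL=5/17, sR=5/13; mL=10/221, mR=105/442; mL+mR=125/442 → advance +1; mR−mL=5/26 → turn +1·90°

0 9/10 45/104 -243/1040 -9/520 -8 -1 S
1 18/49 90/113 1188/5537 3393/5537 -8 0 E
2 9/29 45/97 216/2813 1737/5626 -7 0 N
3 90/181 18/65 -1296/11765 333/11765 -7 1 W
4 45/58 9/20 -189/1160 9/145 -6 1 S
5 90/281 18/25 1404/7025 3933/7025 -6 2 E
6 5/17 5/13 10/221 105/442 -5 2 N
final -5 3 W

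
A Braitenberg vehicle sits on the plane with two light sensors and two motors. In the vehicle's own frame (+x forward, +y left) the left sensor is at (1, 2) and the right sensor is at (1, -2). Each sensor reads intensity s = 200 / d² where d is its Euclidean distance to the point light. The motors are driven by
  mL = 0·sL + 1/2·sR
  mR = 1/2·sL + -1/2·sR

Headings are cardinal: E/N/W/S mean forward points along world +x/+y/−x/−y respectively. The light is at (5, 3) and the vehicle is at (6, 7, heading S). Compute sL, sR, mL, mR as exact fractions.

100/9 20 10 -40/9

left sensor world pos  = (8, 6); dL² = 18
right sensor world pos = (4, 6); dR² = 10
sL = 200/18 = 100/9
sR = 200/10 = 20
mL = 0·sL + 1/2·sR = 10
mR = 1/2·sL + -1/2·sR = -40/9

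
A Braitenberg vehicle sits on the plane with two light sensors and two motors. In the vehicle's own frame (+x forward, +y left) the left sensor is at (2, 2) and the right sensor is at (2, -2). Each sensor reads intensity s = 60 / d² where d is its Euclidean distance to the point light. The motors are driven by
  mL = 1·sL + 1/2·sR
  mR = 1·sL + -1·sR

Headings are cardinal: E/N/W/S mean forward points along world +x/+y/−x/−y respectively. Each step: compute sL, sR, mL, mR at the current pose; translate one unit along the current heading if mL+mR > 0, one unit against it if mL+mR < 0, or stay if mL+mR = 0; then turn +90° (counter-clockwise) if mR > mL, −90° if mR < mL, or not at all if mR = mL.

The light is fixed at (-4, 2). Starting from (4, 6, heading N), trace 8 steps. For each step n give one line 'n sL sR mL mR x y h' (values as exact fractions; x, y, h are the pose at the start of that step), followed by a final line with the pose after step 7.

0 5/6 15/34 215/204 20/51 4 6 N
1 60/149 60/109 11010/16241 -2400/16241 4 7 E
2 6/13 30/29 369/377 -216/377 5 7 S
3 60/53 12/17 1338/901 384/901 5 6 W
4 5/6 15/34 215/204 20/51 4 6 N
5 60/149 60/109 11010/16241 -2400/16241 4 7 E
6 6/13 30/29 369/377 -216/377 5 7 S
7 60/53 12/17 1338/901 384/901 5 6 W
final 4 6 N

n=0: pose=(4,6,N); sL=5/6, sR=15/34; mL=215/204, mR=20/51; mL+mR=295/204 → advance +1; mR−mL=-45/68 → turn -1·90°
n=1: pose=(4,7,E); sL=60/149, sR=60/109; mL=11010/16241, mR=-2400/16241; mL+mR=8610/16241 → advance +1; mR−mL=-90/109 → turn -1·90°
n=2: pose=(5,7,S); sL=6/13, sR=30/29; mL=369/377, mR=-216/377; mL+mR=153/377 → advance +1; mR−mL=-45/29 → turn -1·90°
n=3: pose=(5,6,W); sL=60/53, sR=12/17; mL=1338/901, mR=384/901; mL+mR=1722/901 → advance +1; mR−mL=-18/17 → turn -1·90°
n=4: pose=(4,6,N); sL=5/6, sR=15/34; mL=215/204, mR=20/51; mL+mR=295/204 → advance +1; mR−mL=-45/68 → turn -1·90°
n=5: pose=(4,7,E); sL=60/149, sR=60/109; mL=11010/16241, mR=-2400/16241; mL+mR=8610/16241 → advance +1; mR−mL=-90/109 → turn -1·90°
n=6: pose=(5,7,S); sL=6/13, sR=30/29; mL=369/377, mR=-216/377; mL+mR=153/377 → advance +1; mR−mL=-45/29 → turn -1·90°
n=7: pose=(5,6,W); sL=60/53, sR=12/17; mL=1338/901, mR=384/901; mL+mR=1722/901 → advance +1; mR−mL=-18/17 → turn -1·90°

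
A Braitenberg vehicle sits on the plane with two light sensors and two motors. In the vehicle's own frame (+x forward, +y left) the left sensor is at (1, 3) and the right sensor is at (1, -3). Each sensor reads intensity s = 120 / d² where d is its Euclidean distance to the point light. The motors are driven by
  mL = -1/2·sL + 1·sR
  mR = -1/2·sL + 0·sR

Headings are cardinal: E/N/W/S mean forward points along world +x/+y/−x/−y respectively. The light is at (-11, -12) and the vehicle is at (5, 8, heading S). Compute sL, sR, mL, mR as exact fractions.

left sensor world pos  = (8, 7); dL² = 722
right sensor world pos = (2, 7); dR² = 530
sL = 120/722 = 60/361
sR = 120/530 = 12/53
mL = -1/2·sL + 1·sR = 2742/19133
mR = -1/2·sL + 0·sR = -30/361

60/361 12/53 2742/19133 -30/361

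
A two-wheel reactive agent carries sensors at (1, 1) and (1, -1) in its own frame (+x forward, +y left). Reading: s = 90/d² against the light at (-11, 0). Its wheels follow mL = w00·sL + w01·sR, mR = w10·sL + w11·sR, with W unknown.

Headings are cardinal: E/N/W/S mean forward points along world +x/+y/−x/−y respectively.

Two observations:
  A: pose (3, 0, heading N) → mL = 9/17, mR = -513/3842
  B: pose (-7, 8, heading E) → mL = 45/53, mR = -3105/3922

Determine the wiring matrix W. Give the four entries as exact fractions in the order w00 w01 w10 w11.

1 0 1/2 -1

obs A: pose=(3,0,N) → sL=9/17, sR=45/113, mL=9/17, mR=-513/3842
obs B: pose=(-7,8,E) → sL=45/53, sR=45/37, mL=45/53, mR=-3105/3922
sensor matrix S = [[9/17, 45/113], [45/53, 45/37]]; det S = 1151820/3767081
solve [mL_A; mL_B] = S·[w00; w01] and [mR_A; mR_B] = S·[w10; w11]:
  w00 = 1, w01 = 0, w10 = 1/2, w11 = -1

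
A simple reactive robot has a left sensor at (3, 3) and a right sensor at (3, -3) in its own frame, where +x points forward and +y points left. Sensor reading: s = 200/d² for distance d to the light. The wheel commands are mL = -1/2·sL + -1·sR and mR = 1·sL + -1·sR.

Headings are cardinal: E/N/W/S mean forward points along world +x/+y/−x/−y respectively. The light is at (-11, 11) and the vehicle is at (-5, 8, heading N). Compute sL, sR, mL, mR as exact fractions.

left sensor world pos  = (-8, 11); dL² = 9
right sensor world pos = (-2, 11); dR² = 81
sL = 200/9 = 200/9
sR = 200/81 = 200/81
mL = -1/2·sL + -1·sR = -1100/81
mR = 1·sL + -1·sR = 1600/81

200/9 200/81 -1100/81 1600/81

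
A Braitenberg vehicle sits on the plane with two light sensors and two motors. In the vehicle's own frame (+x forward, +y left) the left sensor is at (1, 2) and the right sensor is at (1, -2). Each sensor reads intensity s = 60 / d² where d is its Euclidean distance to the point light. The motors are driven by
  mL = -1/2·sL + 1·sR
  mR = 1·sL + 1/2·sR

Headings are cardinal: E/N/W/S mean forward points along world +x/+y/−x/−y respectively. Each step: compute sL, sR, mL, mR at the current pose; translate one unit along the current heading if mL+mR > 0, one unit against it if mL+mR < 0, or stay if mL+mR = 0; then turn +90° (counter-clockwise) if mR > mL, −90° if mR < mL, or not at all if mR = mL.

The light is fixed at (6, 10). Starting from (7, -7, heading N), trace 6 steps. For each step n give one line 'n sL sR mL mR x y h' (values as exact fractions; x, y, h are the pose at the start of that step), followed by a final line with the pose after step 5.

0 60/257 12/53 1494/13621 4722/13621 7 -7 N
1 5/27 15/49 565/2646 895/2646 7 -6 W
2 60/293 60/293 30/293 90/293 6 -6 S
3 30/113 30/181 675/20453 7125/20453 6 -7 E
4 60/257 12/53 1494/13621 4722/13621 7 -7 N
5 5/27 15/49 565/2646 895/2646 7 -6 W
final 6 -6 S

n=0: pose=(7,-7,N); sL=60/257, sR=12/53; mL=1494/13621, mR=4722/13621; mL+mR=6216/13621 → advance +1; mR−mL=3228/13621 → turn +1·90°
n=1: pose=(7,-6,W); sL=5/27, sR=15/49; mL=565/2646, mR=895/2646; mL+mR=730/1323 → advance +1; mR−mL=55/441 → turn +1·90°
n=2: pose=(6,-6,S); sL=60/293, sR=60/293; mL=30/293, mR=90/293; mL+mR=120/293 → advance +1; mR−mL=60/293 → turn +1·90°
n=3: pose=(6,-7,E); sL=30/113, sR=30/181; mL=675/20453, mR=7125/20453; mL+mR=7800/20453 → advance +1; mR−mL=6450/20453 → turn +1·90°
n=4: pose=(7,-7,N); sL=60/257, sR=12/53; mL=1494/13621, mR=4722/13621; mL+mR=6216/13621 → advance +1; mR−mL=3228/13621 → turn +1·90°
n=5: pose=(7,-6,W); sL=5/27, sR=15/49; mL=565/2646, mR=895/2646; mL+mR=730/1323 → advance +1; mR−mL=55/441 → turn +1·90°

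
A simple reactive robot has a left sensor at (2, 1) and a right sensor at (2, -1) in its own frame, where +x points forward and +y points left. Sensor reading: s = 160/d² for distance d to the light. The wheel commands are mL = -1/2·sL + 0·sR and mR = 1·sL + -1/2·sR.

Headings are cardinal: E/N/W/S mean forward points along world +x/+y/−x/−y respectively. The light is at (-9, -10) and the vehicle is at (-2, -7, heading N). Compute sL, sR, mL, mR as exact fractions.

left sensor world pos  = (-3, -5); dL² = 61
right sensor world pos = (-1, -5); dR² = 89
sL = 160/61 = 160/61
sR = 160/89 = 160/89
mL = -1/2·sL + 0·sR = -80/61
mR = 1·sL + -1/2·sR = 9360/5429

160/61 160/89 -80/61 9360/5429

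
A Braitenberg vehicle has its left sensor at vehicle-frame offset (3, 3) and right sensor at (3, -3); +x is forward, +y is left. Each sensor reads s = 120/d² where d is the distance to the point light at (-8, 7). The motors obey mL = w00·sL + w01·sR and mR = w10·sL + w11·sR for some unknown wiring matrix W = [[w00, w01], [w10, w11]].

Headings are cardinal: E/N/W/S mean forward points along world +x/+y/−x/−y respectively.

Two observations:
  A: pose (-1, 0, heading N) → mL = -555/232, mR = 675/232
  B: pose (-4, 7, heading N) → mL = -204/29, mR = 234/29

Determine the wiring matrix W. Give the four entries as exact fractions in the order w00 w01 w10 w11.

obs A: pose=(-1,0,N) → sL=15/4, sR=30/29, mL=-555/232, mR=675/232
obs B: pose=(-4,7,N) → sL=12, sR=60/29, mL=-204/29, mR=234/29
sensor matrix S = [[15/4, 30/29], [12, 60/29]]; det S = -135/29
solve [mL_A; mL_B] = S·[w00; w01] and [mR_A; mR_B] = S·[w10; w11]:
  w00 = -1/2, w01 = -1/2, w10 = 1/2, w11 = 1

-1/2 -1/2 1/2 1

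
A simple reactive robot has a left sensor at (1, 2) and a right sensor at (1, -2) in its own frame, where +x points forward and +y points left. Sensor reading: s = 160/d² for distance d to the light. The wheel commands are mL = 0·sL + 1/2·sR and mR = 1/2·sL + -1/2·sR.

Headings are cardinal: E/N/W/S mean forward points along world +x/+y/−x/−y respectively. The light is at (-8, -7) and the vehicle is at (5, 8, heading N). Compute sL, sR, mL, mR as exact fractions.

160/377 160/481 80/481 640/13949

left sensor world pos  = (3, 9); dL² = 377
right sensor world pos = (7, 9); dR² = 481
sL = 160/377 = 160/377
sR = 160/481 = 160/481
mL = 0·sL + 1/2·sR = 80/481
mR = 1/2·sL + -1/2·sR = 640/13949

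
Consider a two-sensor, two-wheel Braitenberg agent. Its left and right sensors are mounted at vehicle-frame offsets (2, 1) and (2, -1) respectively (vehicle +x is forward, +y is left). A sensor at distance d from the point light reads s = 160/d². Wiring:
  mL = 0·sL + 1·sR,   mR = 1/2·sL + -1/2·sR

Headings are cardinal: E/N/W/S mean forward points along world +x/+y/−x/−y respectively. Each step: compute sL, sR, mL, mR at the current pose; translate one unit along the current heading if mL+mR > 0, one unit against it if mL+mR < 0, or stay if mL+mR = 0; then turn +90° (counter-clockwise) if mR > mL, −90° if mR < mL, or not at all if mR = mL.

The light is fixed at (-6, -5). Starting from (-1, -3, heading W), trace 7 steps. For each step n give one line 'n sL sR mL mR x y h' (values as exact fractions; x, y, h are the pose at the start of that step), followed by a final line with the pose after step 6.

n=0: pose=(-1,-3,W); sL=16, sR=80/9; mL=80/9, mR=32/9; mL+mR=112/9 → advance +1; mR−mL=-16/3 → turn -1·90°
n=1: pose=(-2,-3,N); sL=32/5, sR=160/41; mL=160/41, mR=256/205; mL+mR=1056/205 → advance +1; mR−mL=-544/205 → turn -1·90°
n=2: pose=(-2,-2,E); sL=40/13, sR=4; mL=4, mR=-6/13; mL+mR=46/13 → advance +1; mR−mL=-58/13 → turn -1·90°
n=3: pose=(-1,-2,S); sL=160/37, sR=160/17; mL=160/17, mR=-1600/629; mL+mR=4320/629 → advance +1; mR−mL=-7520/629 → turn -1·90°
n=4: pose=(-1,-3,W); sL=16, sR=80/9; mL=80/9, mR=32/9; mL+mR=112/9 → advance +1; mR−mL=-16/3 → turn -1·90°
n=5: pose=(-2,-3,N); sL=32/5, sR=160/41; mL=160/41, mR=256/205; mL+mR=1056/205 → advance +1; mR−mL=-544/205 → turn -1·90°
n=6: pose=(-2,-2,E); sL=40/13, sR=4; mL=4, mR=-6/13; mL+mR=46/13 → advance +1; mR−mL=-58/13 → turn -1·90°

0 16 80/9 80/9 32/9 -1 -3 W
1 32/5 160/41 160/41 256/205 -2 -3 N
2 40/13 4 4 -6/13 -2 -2 E
3 160/37 160/17 160/17 -1600/629 -1 -2 S
4 16 80/9 80/9 32/9 -1 -3 W
5 32/5 160/41 160/41 256/205 -2 -3 N
6 40/13 4 4 -6/13 -2 -2 E
final -1 -2 S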